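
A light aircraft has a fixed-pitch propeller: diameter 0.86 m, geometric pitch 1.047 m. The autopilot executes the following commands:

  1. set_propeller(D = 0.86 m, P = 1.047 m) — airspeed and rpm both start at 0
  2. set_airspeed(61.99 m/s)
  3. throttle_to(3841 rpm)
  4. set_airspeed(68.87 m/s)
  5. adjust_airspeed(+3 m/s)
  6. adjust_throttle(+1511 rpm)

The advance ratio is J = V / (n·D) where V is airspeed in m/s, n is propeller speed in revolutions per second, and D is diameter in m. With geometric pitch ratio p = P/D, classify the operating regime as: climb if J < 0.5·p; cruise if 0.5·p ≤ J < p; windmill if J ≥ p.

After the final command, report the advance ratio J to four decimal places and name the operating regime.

set_propeller: D = 0.86 m, P = 1.047 m (p = P/D = 1.217442); state ← (V=0, rpm=0)
set_airspeed(61.99): V ← 61.99 m/s
throttle_to(3841): rpm ← 3841
set_airspeed(68.87): V ← 68.87 m/s
adjust_airspeed(+3): V ← 68.87 +3 = 71.87 m/s
adjust_throttle(+1511): rpm ← 3841 +1511 = 5352
final state: V = 71.87 m/s, rpm = 5352 → n = rpm/60 = 89.200000 rev/s
J = V / (n·D) = 71.87 / (89.200000 × 0.86) = 0.936881
regime bands: climb J<0.6087 | cruise [0.6087, 1.2174) | windmill J≥1.2174
J = 0.9369 → cruise

J = 0.9369, regime = cruise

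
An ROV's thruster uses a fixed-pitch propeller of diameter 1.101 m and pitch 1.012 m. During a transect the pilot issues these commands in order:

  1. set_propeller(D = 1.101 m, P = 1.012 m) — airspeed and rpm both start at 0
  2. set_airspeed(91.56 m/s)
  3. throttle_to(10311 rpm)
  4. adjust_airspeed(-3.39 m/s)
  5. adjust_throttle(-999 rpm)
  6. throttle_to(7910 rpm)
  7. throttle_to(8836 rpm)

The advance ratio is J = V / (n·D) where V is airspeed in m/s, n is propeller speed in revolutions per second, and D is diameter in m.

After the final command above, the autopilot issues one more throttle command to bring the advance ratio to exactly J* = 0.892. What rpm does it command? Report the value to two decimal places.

set_propeller: D = 1.101 m, P = 1.012 m (p = P/D = 0.919164); state ← (V=0, rpm=0)
set_airspeed(91.56): V ← 91.56 m/s
throttle_to(10311): rpm ← 10311
adjust_airspeed(-3.39): V ← 91.56 -3.39 = 88.17 m/s
adjust_throttle(-999): rpm ← 10311 -999 = 9312
throttle_to(7910): rpm ← 7910
throttle_to(8836): rpm ← 8836
final state: V = 88.17 m/s, rpm = 8836 → n = rpm/60 = 147.266667 rev/s
target J* = 0.892; solve J* = V/(n·D) for n: n = V/(J*·D) = 88.17/(0.892 × 1.101) = 89.777740 rev/s
rpm = 60·n = 5386.664386

rpm = 5386.66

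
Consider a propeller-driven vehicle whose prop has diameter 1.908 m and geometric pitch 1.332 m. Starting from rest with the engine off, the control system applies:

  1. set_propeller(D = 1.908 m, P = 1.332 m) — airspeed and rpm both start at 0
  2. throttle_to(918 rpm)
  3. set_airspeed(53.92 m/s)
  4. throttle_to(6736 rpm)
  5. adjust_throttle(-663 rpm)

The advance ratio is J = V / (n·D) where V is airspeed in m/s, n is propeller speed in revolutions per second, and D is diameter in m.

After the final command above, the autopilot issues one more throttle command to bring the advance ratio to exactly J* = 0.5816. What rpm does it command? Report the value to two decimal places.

set_propeller: D = 1.908 m, P = 1.332 m (p = P/D = 0.698113); state ← (V=0, rpm=0)
throttle_to(918): rpm ← 918
set_airspeed(53.92): V ← 53.92 m/s
throttle_to(6736): rpm ← 6736
adjust_throttle(-663): rpm ← 6736 -663 = 6073
final state: V = 53.92 m/s, rpm = 6073 → n = rpm/60 = 101.216667 rev/s
target J* = 0.5816; solve J* = V/(n·D) for n: n = V/(J*·D) = 53.92/(0.5816 × 1.908) = 48.590024 rev/s
rpm = 60·n = 2915.401452

rpm = 2915.40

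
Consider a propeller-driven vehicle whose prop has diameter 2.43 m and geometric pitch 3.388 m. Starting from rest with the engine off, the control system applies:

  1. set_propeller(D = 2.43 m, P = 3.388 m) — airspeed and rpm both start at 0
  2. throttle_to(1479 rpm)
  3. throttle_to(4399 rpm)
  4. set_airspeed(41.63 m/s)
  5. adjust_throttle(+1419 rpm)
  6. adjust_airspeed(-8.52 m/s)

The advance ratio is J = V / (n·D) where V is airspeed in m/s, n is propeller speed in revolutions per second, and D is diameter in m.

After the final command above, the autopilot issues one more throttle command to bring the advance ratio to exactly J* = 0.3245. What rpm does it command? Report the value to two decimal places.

set_propeller: D = 2.43 m, P = 3.388 m (p = P/D = 1.394239); state ← (V=0, rpm=0)
throttle_to(1479): rpm ← 1479
throttle_to(4399): rpm ← 4399
set_airspeed(41.63): V ← 41.63 m/s
adjust_throttle(+1419): rpm ← 4399 +1419 = 5818
adjust_airspeed(-8.52): V ← 41.63 -8.52 = 33.11 m/s
final state: V = 33.11 m/s, rpm = 5818 → n = rpm/60 = 96.966667 rev/s
target J* = 0.3245; solve J* = V/(n·D) for n: n = V/(J*·D) = 33.11/(0.3245 × 2.43) = 41.989259 rev/s
rpm = 60·n = 2519.355514

rpm = 2519.36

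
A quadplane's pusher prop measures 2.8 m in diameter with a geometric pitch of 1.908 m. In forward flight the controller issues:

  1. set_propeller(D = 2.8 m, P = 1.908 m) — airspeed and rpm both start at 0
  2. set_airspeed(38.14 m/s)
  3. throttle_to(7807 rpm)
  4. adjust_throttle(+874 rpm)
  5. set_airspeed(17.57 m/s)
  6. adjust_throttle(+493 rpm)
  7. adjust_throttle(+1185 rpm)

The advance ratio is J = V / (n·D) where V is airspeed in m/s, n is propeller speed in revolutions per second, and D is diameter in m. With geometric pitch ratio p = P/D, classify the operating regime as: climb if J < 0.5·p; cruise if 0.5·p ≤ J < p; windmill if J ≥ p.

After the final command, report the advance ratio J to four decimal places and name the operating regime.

set_propeller: D = 2.8 m, P = 1.908 m (p = P/D = 0.681429); state ← (V=0, rpm=0)
set_airspeed(38.14): V ← 38.14 m/s
throttle_to(7807): rpm ← 7807
adjust_throttle(+874): rpm ← 7807 +874 = 8681
set_airspeed(17.57): V ← 17.57 m/s
adjust_throttle(+493): rpm ← 8681 +493 = 9174
adjust_throttle(+1185): rpm ← 9174 +1185 = 10359
final state: V = 17.57 m/s, rpm = 10359 → n = rpm/60 = 172.650000 rev/s
J = V / (n·D) = 17.57 / (172.650000 × 2.8) = 0.036345
regime bands: climb J<0.3407 | cruise [0.3407, 0.6814) | windmill J≥0.6814
J = 0.0363 → climb

J = 0.0363, regime = climb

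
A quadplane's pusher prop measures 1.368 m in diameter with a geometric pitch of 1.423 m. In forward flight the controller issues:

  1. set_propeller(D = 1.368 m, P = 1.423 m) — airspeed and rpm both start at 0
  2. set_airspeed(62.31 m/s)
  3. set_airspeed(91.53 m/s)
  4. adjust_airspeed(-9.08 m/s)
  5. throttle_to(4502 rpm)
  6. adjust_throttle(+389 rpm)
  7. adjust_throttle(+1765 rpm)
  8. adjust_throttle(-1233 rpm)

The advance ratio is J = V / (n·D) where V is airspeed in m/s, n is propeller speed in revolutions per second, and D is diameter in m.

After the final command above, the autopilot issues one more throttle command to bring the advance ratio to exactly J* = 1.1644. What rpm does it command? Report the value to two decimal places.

set_propeller: D = 1.368 m, P = 1.423 m (p = P/D = 1.040205); state ← (V=0, rpm=0)
set_airspeed(62.31): V ← 62.31 m/s
set_airspeed(91.53): V ← 91.53 m/s
adjust_airspeed(-9.08): V ← 91.53 -9.08 = 82.45 m/s
throttle_to(4502): rpm ← 4502
adjust_throttle(+389): rpm ← 4502 +389 = 4891
adjust_throttle(+1765): rpm ← 4891 +1765 = 6656
adjust_throttle(-1233): rpm ← 6656 -1233 = 5423
final state: V = 82.45 m/s, rpm = 5423 → n = rpm/60 = 90.383333 rev/s
target J* = 1.1644; solve J* = V/(n·D) for n: n = V/(J*·D) = 82.45/(1.1644 × 1.368) = 51.760965 rev/s
rpm = 60·n = 3105.657910

rpm = 3105.66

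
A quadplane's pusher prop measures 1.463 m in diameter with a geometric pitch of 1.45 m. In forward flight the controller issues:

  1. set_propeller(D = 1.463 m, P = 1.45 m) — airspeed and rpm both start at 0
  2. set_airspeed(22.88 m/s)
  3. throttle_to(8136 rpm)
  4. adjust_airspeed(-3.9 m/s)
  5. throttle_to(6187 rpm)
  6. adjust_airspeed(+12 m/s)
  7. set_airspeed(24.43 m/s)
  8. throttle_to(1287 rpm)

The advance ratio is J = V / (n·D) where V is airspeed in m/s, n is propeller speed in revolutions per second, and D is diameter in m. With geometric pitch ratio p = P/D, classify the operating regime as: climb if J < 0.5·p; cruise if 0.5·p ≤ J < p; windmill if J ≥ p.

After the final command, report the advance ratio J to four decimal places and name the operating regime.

J = 0.7785, regime = cruise

set_propeller: D = 1.463 m, P = 1.45 m (p = P/D = 0.991114); state ← (V=0, rpm=0)
set_airspeed(22.88): V ← 22.88 m/s
throttle_to(8136): rpm ← 8136
adjust_airspeed(-3.9): V ← 22.88 -3.9 = 18.98 m/s
throttle_to(6187): rpm ← 6187
adjust_airspeed(+12): V ← 18.98 +12 = 30.98 m/s
set_airspeed(24.43): V ← 24.43 m/s
throttle_to(1287): rpm ← 1287
final state: V = 24.43 m/s, rpm = 1287 → n = rpm/60 = 21.450000 rev/s
J = V / (n·D) = 24.43 / (21.450000 × 1.463) = 0.778488
regime bands: climb J<0.4956 | cruise [0.4956, 0.9911) | windmill J≥0.9911
J = 0.7785 → cruise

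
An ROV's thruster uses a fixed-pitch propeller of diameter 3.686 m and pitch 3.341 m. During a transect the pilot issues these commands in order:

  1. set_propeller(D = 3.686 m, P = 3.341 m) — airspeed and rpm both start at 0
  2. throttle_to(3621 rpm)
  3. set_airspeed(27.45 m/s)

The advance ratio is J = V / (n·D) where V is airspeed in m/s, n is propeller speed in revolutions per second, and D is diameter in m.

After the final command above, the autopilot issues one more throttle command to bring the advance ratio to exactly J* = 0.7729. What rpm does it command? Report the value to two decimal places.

set_propeller: D = 3.686 m, P = 3.341 m (p = P/D = 0.906403); state ← (V=0, rpm=0)
throttle_to(3621): rpm ← 3621
set_airspeed(27.45): V ← 27.45 m/s
final state: V = 27.45 m/s, rpm = 3621 → n = rpm/60 = 60.350000 rev/s
target J* = 0.7729; solve J* = V/(n·D) for n: n = V/(J*·D) = 27.45/(0.7729 × 3.686) = 9.635266 rev/s
rpm = 60·n = 578.115963

rpm = 578.12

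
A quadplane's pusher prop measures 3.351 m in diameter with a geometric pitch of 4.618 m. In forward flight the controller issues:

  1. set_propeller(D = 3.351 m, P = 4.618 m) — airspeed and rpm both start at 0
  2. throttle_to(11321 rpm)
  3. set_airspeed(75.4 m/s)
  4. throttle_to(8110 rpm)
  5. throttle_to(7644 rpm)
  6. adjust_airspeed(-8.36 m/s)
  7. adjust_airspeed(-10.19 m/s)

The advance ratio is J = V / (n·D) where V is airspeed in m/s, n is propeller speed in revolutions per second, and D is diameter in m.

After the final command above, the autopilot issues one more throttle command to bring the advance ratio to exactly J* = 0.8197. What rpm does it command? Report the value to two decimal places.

set_propeller: D = 3.351 m, P = 4.618 m (p = P/D = 1.378096); state ← (V=0, rpm=0)
throttle_to(11321): rpm ← 11321
set_airspeed(75.4): V ← 75.4 m/s
throttle_to(8110): rpm ← 8110
throttle_to(7644): rpm ← 7644
adjust_airspeed(-8.36): V ← 75.4 -8.36 = 67.04 m/s
adjust_airspeed(-10.19): V ← 67.04 -10.19 = 56.85 m/s
final state: V = 56.85 m/s, rpm = 7644 → n = rpm/60 = 127.400000 rev/s
target J* = 0.8197; solve J* = V/(n·D) for n: n = V/(J*·D) = 56.85/(0.8197 × 3.351) = 20.696700 rev/s
rpm = 60·n = 1241.802004

rpm = 1241.80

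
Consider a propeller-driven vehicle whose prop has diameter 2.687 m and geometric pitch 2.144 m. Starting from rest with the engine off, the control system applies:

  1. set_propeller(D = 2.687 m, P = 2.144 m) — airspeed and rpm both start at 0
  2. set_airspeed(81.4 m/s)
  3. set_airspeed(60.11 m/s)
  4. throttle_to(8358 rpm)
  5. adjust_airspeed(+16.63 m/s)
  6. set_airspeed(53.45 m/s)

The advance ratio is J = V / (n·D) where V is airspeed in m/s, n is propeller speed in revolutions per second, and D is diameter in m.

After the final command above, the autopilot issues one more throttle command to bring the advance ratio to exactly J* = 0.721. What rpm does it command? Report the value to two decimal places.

set_propeller: D = 2.687 m, P = 2.144 m (p = P/D = 0.797916); state ← (V=0, rpm=0)
set_airspeed(81.4): V ← 81.4 m/s
set_airspeed(60.11): V ← 60.11 m/s
throttle_to(8358): rpm ← 8358
adjust_airspeed(+16.63): V ← 60.11 +16.63 = 76.74 m/s
set_airspeed(53.45): V ← 53.45 m/s
final state: V = 53.45 m/s, rpm = 8358 → n = rpm/60 = 139.300000 rev/s
target J* = 0.721; solve J* = V/(n·D) for n: n = V/(J*·D) = 53.45/(0.721 × 2.687) = 27.589560 rev/s
rpm = 60·n = 1655.373615

rpm = 1655.37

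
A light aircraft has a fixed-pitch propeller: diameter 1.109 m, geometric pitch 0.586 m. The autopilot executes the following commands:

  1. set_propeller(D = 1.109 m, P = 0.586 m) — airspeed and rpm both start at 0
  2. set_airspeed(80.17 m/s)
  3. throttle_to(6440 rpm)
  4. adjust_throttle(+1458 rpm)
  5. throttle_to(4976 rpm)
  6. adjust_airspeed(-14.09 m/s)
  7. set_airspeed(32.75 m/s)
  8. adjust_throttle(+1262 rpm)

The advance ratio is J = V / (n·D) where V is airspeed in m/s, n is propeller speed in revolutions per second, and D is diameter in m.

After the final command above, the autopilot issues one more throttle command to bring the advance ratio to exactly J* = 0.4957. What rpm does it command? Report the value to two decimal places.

set_propeller: D = 1.109 m, P = 0.586 m (p = P/D = 0.528404); state ← (V=0, rpm=0)
set_airspeed(80.17): V ← 80.17 m/s
throttle_to(6440): rpm ← 6440
adjust_throttle(+1458): rpm ← 6440 +1458 = 7898
throttle_to(4976): rpm ← 4976
adjust_airspeed(-14.09): V ← 80.17 -14.09 = 66.08 m/s
set_airspeed(32.75): V ← 32.75 m/s
adjust_throttle(+1262): rpm ← 4976 +1262 = 6238
final state: V = 32.75 m/s, rpm = 6238 → n = rpm/60 = 103.966667 rev/s
target J* = 0.4957; solve J* = V/(n·D) for n: n = V/(J*·D) = 32.75/(0.4957 × 1.109) = 59.574559 rev/s
rpm = 60·n = 3574.473566

rpm = 3574.47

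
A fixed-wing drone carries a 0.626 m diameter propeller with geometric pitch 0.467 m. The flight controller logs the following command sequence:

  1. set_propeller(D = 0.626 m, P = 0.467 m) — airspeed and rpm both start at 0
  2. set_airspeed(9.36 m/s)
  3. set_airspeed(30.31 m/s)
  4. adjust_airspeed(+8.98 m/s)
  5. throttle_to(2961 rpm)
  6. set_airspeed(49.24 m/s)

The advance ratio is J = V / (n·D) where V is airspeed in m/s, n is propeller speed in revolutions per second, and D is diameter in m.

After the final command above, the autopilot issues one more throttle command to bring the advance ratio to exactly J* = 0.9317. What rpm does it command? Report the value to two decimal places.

rpm = 5065.46

set_propeller: D = 0.626 m, P = 0.467 m (p = P/D = 0.746006); state ← (V=0, rpm=0)
set_airspeed(9.36): V ← 9.36 m/s
set_airspeed(30.31): V ← 30.31 m/s
adjust_airspeed(+8.98): V ← 30.31 +8.98 = 39.29 m/s
throttle_to(2961): rpm ← 2961
set_airspeed(49.24): V ← 49.24 m/s
final state: V = 49.24 m/s, rpm = 2961 → n = rpm/60 = 49.350000 rev/s
target J* = 0.9317; solve J* = V/(n·D) for n: n = V/(J*·D) = 49.24/(0.9317 × 0.626) = 84.424329 rev/s
rpm = 60·n = 5065.459717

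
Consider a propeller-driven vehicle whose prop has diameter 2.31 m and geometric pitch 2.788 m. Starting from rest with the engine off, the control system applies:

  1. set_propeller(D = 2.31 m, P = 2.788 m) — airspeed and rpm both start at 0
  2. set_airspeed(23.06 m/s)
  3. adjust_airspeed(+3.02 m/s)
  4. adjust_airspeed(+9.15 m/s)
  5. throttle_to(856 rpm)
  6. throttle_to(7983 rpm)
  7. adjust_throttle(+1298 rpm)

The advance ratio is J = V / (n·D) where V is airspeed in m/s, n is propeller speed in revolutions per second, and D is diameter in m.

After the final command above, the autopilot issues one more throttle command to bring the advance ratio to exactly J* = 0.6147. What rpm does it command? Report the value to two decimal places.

rpm = 1488.64

set_propeller: D = 2.31 m, P = 2.788 m (p = P/D = 1.206926); state ← (V=0, rpm=0)
set_airspeed(23.06): V ← 23.06 m/s
adjust_airspeed(+3.02): V ← 23.06 +3.02 = 26.08 m/s
adjust_airspeed(+9.15): V ← 26.08 +9.15 = 35.23 m/s
throttle_to(856): rpm ← 856
throttle_to(7983): rpm ← 7983
adjust_throttle(+1298): rpm ← 7983 +1298 = 9281
final state: V = 35.23 m/s, rpm = 9281 → n = rpm/60 = 154.683333 rev/s
target J* = 0.6147; solve J* = V/(n·D) for n: n = V/(J*·D) = 35.23/(0.6147 × 2.31) = 24.810610 rev/s
rpm = 60·n = 1488.636628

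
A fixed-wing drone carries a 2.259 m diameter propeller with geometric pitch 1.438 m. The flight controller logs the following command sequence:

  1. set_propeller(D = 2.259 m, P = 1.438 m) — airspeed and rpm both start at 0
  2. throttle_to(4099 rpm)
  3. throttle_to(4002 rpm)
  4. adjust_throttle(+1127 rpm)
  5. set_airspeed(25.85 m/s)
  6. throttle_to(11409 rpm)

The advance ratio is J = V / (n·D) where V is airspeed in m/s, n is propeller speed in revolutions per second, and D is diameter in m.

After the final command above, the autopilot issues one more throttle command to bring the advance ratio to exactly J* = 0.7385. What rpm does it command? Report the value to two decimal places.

rpm = 929.70

set_propeller: D = 2.259 m, P = 1.438 m (p = P/D = 0.636565); state ← (V=0, rpm=0)
throttle_to(4099): rpm ← 4099
throttle_to(4002): rpm ← 4002
adjust_throttle(+1127): rpm ← 4002 +1127 = 5129
set_airspeed(25.85): V ← 25.85 m/s
throttle_to(11409): rpm ← 11409
final state: V = 25.85 m/s, rpm = 11409 → n = rpm/60 = 190.150000 rev/s
target J* = 0.7385; solve J* = V/(n·D) for n: n = V/(J*·D) = 25.85/(0.7385 × 2.259) = 15.495080 rev/s
rpm = 60·n = 929.704787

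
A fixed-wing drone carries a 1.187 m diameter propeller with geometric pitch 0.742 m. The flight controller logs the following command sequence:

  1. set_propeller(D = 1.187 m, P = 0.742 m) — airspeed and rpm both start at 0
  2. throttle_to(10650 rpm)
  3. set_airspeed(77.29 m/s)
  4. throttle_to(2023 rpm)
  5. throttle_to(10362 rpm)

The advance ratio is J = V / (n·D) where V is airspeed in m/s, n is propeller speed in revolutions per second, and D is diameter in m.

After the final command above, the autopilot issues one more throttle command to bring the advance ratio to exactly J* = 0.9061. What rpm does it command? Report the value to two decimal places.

rpm = 4311.69

set_propeller: D = 1.187 m, P = 0.742 m (p = P/D = 0.625105); state ← (V=0, rpm=0)
throttle_to(10650): rpm ← 10650
set_airspeed(77.29): V ← 77.29 m/s
throttle_to(2023): rpm ← 2023
throttle_to(10362): rpm ← 10362
final state: V = 77.29 m/s, rpm = 10362 → n = rpm/60 = 172.700000 rev/s
target J* = 0.9061; solve J* = V/(n·D) for n: n = V/(J*·D) = 77.29/(0.9061 × 1.187) = 71.861530 rev/s
rpm = 60·n = 4311.691784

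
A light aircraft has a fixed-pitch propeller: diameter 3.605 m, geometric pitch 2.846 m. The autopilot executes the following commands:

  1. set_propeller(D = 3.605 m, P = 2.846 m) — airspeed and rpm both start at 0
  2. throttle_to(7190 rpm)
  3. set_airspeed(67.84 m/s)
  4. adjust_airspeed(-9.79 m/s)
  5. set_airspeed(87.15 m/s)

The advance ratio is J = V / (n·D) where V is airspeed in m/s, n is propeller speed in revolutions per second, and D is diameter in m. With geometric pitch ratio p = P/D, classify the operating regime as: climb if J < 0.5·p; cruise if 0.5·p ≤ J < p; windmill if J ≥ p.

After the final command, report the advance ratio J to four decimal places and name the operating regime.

set_propeller: D = 3.605 m, P = 2.846 m (p = P/D = 0.789459); state ← (V=0, rpm=0)
throttle_to(7190): rpm ← 7190
set_airspeed(67.84): V ← 67.84 m/s
adjust_airspeed(-9.79): V ← 67.84 -9.79 = 58.05 m/s
set_airspeed(87.15): V ← 87.15 m/s
final state: V = 87.15 m/s, rpm = 7190 → n = rpm/60 = 119.833333 rev/s
J = V / (n·D) = 87.15 / (119.833333 × 3.605) = 0.201737
regime bands: climb J<0.3947 | cruise [0.3947, 0.7895) | windmill J≥0.7895
J = 0.2017 → climb

J = 0.2017, regime = climb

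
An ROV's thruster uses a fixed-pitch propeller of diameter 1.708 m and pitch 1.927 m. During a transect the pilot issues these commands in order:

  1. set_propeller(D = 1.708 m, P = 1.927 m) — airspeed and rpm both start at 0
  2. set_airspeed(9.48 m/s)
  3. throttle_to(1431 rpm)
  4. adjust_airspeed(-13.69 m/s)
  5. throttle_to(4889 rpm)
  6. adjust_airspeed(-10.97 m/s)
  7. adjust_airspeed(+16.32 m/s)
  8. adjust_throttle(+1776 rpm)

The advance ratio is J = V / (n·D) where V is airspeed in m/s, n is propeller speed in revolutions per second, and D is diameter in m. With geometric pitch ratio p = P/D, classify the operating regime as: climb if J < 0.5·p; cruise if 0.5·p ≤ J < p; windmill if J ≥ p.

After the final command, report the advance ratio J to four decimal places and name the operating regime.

set_propeller: D = 1.708 m, P = 1.927 m (p = P/D = 1.128220); state ← (V=0, rpm=0)
set_airspeed(9.48): V ← 9.48 m/s
throttle_to(1431): rpm ← 1431
adjust_airspeed(-13.69): V ← 9.48 -13.69 = -4.21 m/s
throttle_to(4889): rpm ← 4889
adjust_airspeed(-10.97): V ← -4.21 -10.97 = -15.18 m/s
adjust_airspeed(+16.32): V ← -15.18 +16.32 = 1.14 m/s
adjust_throttle(+1776): rpm ← 4889 +1776 = 6665
final state: V = 1.14 m/s, rpm = 6665 → n = rpm/60 = 111.083333 rev/s
J = V / (n·D) = 1.14 / (111.083333 × 1.708) = 0.006009
regime bands: climb J<0.5641 | cruise [0.5641, 1.1282) | windmill J≥1.1282
J = 0.0060 → climb

J = 0.0060, regime = climb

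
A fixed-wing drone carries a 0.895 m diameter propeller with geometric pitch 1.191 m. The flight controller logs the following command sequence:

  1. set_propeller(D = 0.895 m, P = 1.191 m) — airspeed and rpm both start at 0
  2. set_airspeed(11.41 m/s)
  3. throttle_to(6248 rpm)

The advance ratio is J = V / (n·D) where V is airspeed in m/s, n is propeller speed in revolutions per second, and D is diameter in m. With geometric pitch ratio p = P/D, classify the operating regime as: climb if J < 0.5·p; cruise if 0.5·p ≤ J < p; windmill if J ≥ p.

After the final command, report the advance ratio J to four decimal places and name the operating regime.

J = 0.1224, regime = climb

set_propeller: D = 0.895 m, P = 1.191 m (p = P/D = 1.330726); state ← (V=0, rpm=0)
set_airspeed(11.41): V ← 11.41 m/s
throttle_to(6248): rpm ← 6248
final state: V = 11.41 m/s, rpm = 6248 → n = rpm/60 = 104.133333 rev/s
J = V / (n·D) = 11.41 / (104.133333 × 0.895) = 0.122426
regime bands: climb J<0.6654 | cruise [0.6654, 1.3307) | windmill J≥1.3307
J = 0.1224 → climb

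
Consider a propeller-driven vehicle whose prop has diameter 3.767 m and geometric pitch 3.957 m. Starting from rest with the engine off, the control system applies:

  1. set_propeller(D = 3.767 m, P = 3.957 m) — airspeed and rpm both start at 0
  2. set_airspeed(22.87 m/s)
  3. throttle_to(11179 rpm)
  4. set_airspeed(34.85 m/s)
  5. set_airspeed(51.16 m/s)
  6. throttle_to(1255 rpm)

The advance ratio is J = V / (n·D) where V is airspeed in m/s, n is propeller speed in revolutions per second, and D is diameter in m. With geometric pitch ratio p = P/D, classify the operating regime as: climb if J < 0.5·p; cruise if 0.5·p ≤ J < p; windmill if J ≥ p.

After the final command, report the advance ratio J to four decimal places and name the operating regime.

J = 0.6493, regime = cruise

set_propeller: D = 3.767 m, P = 3.957 m (p = P/D = 1.050438); state ← (V=0, rpm=0)
set_airspeed(22.87): V ← 22.87 m/s
throttle_to(11179): rpm ← 11179
set_airspeed(34.85): V ← 34.85 m/s
set_airspeed(51.16): V ← 51.16 m/s
throttle_to(1255): rpm ← 1255
final state: V = 51.16 m/s, rpm = 1255 → n = rpm/60 = 20.916667 rev/s
J = V / (n·D) = 51.16 / (20.916667 × 3.767) = 0.649296
regime bands: climb J<0.5252 | cruise [0.5252, 1.0504) | windmill J≥1.0504
J = 0.6493 → cruise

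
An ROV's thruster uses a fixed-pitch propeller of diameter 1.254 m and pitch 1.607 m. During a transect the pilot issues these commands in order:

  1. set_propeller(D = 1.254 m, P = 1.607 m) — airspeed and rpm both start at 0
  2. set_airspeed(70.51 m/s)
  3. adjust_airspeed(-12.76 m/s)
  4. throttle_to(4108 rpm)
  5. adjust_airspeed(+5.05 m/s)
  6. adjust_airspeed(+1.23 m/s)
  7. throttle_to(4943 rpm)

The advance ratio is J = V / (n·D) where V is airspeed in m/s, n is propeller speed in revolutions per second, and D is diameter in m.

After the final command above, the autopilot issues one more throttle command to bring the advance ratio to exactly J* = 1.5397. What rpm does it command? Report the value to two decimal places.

rpm = 1989.76

set_propeller: D = 1.254 m, P = 1.607 m (p = P/D = 1.281499); state ← (V=0, rpm=0)
set_airspeed(70.51): V ← 70.51 m/s
adjust_airspeed(-12.76): V ← 70.51 -12.76 = 57.75 m/s
throttle_to(4108): rpm ← 4108
adjust_airspeed(+5.05): V ← 57.75 +5.05 = 62.8 m/s
adjust_airspeed(+1.23): V ← 62.8 +1.23 = 64.03 m/s
throttle_to(4943): rpm ← 4943
final state: V = 64.03 m/s, rpm = 4943 → n = rpm/60 = 82.383333 rev/s
target J* = 1.5397; solve J* = V/(n·D) for n: n = V/(J*·D) = 64.03/(1.5397 × 1.254) = 33.162698 rev/s
rpm = 60·n = 1989.761878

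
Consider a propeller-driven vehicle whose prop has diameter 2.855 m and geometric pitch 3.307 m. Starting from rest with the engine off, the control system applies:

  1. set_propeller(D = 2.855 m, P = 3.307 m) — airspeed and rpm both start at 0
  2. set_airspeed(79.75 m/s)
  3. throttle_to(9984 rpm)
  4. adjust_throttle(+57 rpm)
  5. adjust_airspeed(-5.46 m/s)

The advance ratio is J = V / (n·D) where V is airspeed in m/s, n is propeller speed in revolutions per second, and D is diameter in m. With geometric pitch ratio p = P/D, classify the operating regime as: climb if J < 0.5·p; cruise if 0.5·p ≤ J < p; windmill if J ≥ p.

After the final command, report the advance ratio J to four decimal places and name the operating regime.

J = 0.1555, regime = climb

set_propeller: D = 2.855 m, P = 3.307 m (p = P/D = 1.158319); state ← (V=0, rpm=0)
set_airspeed(79.75): V ← 79.75 m/s
throttle_to(9984): rpm ← 9984
adjust_throttle(+57): rpm ← 9984 +57 = 10041
adjust_airspeed(-5.46): V ← 79.75 -5.46 = 74.29 m/s
final state: V = 74.29 m/s, rpm = 10041 → n = rpm/60 = 167.350000 rev/s
J = V / (n·D) = 74.29 / (167.350000 × 2.855) = 0.155489
regime bands: climb J<0.5792 | cruise [0.5792, 1.1583) | windmill J≥1.1583
J = 0.1555 → climb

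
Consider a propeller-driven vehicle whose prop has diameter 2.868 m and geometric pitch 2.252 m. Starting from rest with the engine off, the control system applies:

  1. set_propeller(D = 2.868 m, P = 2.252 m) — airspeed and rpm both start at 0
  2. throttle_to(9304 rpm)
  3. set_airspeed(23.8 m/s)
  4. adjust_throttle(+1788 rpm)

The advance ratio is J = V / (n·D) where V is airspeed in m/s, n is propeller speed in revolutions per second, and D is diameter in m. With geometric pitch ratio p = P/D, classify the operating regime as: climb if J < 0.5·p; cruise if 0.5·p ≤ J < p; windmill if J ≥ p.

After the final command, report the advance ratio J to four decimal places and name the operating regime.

J = 0.0449, regime = climb

set_propeller: D = 2.868 m, P = 2.252 m (p = P/D = 0.785216); state ← (V=0, rpm=0)
throttle_to(9304): rpm ← 9304
set_airspeed(23.8): V ← 23.8 m/s
adjust_throttle(+1788): rpm ← 9304 +1788 = 11092
final state: V = 23.8 m/s, rpm = 11092 → n = rpm/60 = 184.866667 rev/s
J = V / (n·D) = 23.8 / (184.866667 × 2.868) = 0.044889
regime bands: climb J<0.3926 | cruise [0.3926, 0.7852) | windmill J≥0.7852
J = 0.0449 → climb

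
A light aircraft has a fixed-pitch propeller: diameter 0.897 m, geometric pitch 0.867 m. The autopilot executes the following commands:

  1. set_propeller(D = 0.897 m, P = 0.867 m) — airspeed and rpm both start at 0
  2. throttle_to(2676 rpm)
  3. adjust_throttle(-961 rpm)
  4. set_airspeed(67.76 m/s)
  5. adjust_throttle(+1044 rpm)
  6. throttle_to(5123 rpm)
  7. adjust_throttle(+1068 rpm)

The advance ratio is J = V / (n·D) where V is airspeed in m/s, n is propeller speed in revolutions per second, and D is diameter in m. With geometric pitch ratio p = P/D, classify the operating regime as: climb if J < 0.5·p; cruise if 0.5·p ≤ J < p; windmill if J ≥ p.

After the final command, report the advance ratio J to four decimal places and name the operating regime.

set_propeller: D = 0.897 m, P = 0.867 m (p = P/D = 0.966555); state ← (V=0, rpm=0)
throttle_to(2676): rpm ← 2676
adjust_throttle(-961): rpm ← 2676 -961 = 1715
set_airspeed(67.76): V ← 67.76 m/s
adjust_throttle(+1044): rpm ← 1715 +1044 = 2759
throttle_to(5123): rpm ← 5123
adjust_throttle(+1068): rpm ← 5123 +1068 = 6191
final state: V = 67.76 m/s, rpm = 6191 → n = rpm/60 = 103.183333 rev/s
J = V / (n·D) = 67.76 / (103.183333 × 0.897) = 0.732102
regime bands: climb J<0.4833 | cruise [0.4833, 0.9666) | windmill J≥0.9666
J = 0.7321 → cruise

J = 0.7321, regime = cruise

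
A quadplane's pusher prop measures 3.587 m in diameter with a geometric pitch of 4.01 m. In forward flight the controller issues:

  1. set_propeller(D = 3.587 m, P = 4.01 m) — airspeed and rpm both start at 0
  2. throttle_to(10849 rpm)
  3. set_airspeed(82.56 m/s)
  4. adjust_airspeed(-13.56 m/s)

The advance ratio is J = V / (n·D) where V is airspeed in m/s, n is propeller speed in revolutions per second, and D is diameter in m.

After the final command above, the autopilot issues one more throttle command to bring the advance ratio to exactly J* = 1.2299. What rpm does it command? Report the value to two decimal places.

rpm = 938.42

set_propeller: D = 3.587 m, P = 4.01 m (p = P/D = 1.117926); state ← (V=0, rpm=0)
throttle_to(10849): rpm ← 10849
set_airspeed(82.56): V ← 82.56 m/s
adjust_airspeed(-13.56): V ← 82.56 -13.56 = 69 m/s
final state: V = 69 m/s, rpm = 10849 → n = rpm/60 = 180.816667 rev/s
target J* = 1.2299; solve J* = V/(n·D) for n: n = V/(J*·D) = 69/(1.2299 × 3.587) = 15.640402 rev/s
rpm = 60·n = 938.424123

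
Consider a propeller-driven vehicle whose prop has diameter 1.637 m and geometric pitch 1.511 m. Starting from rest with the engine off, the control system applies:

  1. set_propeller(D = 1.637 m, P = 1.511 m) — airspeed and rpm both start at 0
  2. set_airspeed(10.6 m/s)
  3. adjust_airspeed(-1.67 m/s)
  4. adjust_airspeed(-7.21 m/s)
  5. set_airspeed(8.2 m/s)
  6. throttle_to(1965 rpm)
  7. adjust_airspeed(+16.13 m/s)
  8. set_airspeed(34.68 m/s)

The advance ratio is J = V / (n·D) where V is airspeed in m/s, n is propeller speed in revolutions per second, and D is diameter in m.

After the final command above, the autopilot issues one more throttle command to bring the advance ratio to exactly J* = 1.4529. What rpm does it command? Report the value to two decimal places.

set_propeller: D = 1.637 m, P = 1.511 m (p = P/D = 0.923030); state ← (V=0, rpm=0)
set_airspeed(10.6): V ← 10.6 m/s
adjust_airspeed(-1.67): V ← 10.6 -1.67 = 8.93 m/s
adjust_airspeed(-7.21): V ← 8.93 -7.21 = 1.72 m/s
set_airspeed(8.2): V ← 8.2 m/s
throttle_to(1965): rpm ← 1965
adjust_airspeed(+16.13): V ← 8.2 +16.13 = 24.33 m/s
set_airspeed(34.68): V ← 34.68 m/s
final state: V = 34.68 m/s, rpm = 1965 → n = rpm/60 = 32.750000 rev/s
target J* = 1.4529; solve J* = V/(n·D) for n: n = V/(J*·D) = 34.68/(1.4529 × 1.637) = 14.581248 rev/s
rpm = 60·n = 874.874858

rpm = 874.87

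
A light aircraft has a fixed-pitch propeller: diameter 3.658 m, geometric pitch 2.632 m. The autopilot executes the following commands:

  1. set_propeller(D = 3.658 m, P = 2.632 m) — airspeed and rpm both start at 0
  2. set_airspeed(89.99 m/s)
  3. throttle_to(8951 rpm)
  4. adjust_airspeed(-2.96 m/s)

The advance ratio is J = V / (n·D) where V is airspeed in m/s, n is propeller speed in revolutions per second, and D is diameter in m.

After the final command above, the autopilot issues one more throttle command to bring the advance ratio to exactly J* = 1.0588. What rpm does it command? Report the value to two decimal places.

set_propeller: D = 3.658 m, P = 2.632 m (p = P/D = 0.719519); state ← (V=0, rpm=0)
set_airspeed(89.99): V ← 89.99 m/s
throttle_to(8951): rpm ← 8951
adjust_airspeed(-2.96): V ← 89.99 -2.96 = 87.03 m/s
final state: V = 87.03 m/s, rpm = 8951 → n = rpm/60 = 149.183333 rev/s
target J* = 1.0588; solve J* = V/(n·D) for n: n = V/(J*·D) = 87.03/(1.0588 × 3.658) = 22.470428 rev/s
rpm = 60·n = 1348.225696

rpm = 1348.23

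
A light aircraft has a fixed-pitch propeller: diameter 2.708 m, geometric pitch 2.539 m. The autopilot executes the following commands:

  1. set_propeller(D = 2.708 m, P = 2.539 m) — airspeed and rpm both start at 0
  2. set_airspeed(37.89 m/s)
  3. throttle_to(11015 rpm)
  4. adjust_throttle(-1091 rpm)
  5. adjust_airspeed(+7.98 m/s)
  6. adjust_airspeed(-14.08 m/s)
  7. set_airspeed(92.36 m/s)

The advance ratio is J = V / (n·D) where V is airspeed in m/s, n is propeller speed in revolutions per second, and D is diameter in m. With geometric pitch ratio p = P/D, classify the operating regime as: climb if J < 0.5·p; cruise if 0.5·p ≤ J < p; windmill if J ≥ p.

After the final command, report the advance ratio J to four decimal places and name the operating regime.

set_propeller: D = 2.708 m, P = 2.539 m (p = P/D = 0.937592); state ← (V=0, rpm=0)
set_airspeed(37.89): V ← 37.89 m/s
throttle_to(11015): rpm ← 11015
adjust_throttle(-1091): rpm ← 11015 -1091 = 9924
adjust_airspeed(+7.98): V ← 37.89 +7.98 = 45.87 m/s
adjust_airspeed(-14.08): V ← 45.87 -14.08 = 31.79 m/s
set_airspeed(92.36): V ← 92.36 m/s
final state: V = 92.36 m/s, rpm = 9924 → n = rpm/60 = 165.400000 rev/s
J = V / (n·D) = 92.36 / (165.400000 × 2.708) = 0.206205
regime bands: climb J<0.4688 | cruise [0.4688, 0.9376) | windmill J≥0.9376
J = 0.2062 → climb

J = 0.2062, regime = climb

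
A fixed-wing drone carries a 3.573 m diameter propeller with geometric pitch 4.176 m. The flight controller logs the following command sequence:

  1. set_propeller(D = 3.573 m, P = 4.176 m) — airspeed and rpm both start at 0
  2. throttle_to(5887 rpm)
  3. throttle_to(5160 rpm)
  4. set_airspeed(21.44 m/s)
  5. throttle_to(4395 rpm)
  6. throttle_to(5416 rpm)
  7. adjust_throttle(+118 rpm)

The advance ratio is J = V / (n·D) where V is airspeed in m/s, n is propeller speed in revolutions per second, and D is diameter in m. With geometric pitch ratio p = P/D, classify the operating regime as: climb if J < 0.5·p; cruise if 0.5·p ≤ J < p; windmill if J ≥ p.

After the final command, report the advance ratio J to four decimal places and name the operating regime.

J = 0.0651, regime = climb

set_propeller: D = 3.573 m, P = 4.176 m (p = P/D = 1.168766); state ← (V=0, rpm=0)
throttle_to(5887): rpm ← 5887
throttle_to(5160): rpm ← 5160
set_airspeed(21.44): V ← 21.44 m/s
throttle_to(4395): rpm ← 4395
throttle_to(5416): rpm ← 5416
adjust_throttle(+118): rpm ← 5416 +118 = 5534
final state: V = 21.44 m/s, rpm = 5534 → n = rpm/60 = 92.233333 rev/s
J = V / (n·D) = 21.44 / (92.233333 × 3.573) = 0.065058
regime bands: climb J<0.5844 | cruise [0.5844, 1.1688) | windmill J≥1.1688
J = 0.0651 → climb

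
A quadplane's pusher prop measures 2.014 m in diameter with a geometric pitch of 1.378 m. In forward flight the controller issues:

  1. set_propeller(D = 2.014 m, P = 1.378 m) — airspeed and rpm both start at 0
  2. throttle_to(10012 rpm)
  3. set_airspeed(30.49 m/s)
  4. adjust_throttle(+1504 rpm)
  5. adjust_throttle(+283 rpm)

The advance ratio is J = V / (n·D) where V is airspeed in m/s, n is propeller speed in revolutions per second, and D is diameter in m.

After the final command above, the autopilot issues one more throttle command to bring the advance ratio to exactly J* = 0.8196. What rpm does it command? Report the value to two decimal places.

rpm = 1108.27

set_propeller: D = 2.014 m, P = 1.378 m (p = P/D = 0.684211); state ← (V=0, rpm=0)
throttle_to(10012): rpm ← 10012
set_airspeed(30.49): V ← 30.49 m/s
adjust_throttle(+1504): rpm ← 10012 +1504 = 11516
adjust_throttle(+283): rpm ← 11516 +283 = 11799
final state: V = 30.49 m/s, rpm = 11799 → n = rpm/60 = 196.650000 rev/s
target J* = 0.8196; solve J* = V/(n·D) for n: n = V/(J*·D) = 30.49/(0.8196 × 2.014) = 18.471238 rev/s
rpm = 60·n = 1108.274291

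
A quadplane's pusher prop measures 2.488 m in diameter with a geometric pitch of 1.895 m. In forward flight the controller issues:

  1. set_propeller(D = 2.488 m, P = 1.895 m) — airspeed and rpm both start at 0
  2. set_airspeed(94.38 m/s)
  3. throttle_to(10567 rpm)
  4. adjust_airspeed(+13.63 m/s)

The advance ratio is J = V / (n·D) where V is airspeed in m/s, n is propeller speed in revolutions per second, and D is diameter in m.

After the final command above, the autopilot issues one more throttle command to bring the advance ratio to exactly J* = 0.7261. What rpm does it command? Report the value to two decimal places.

set_propeller: D = 2.488 m, P = 1.895 m (p = P/D = 0.761656); state ← (V=0, rpm=0)
set_airspeed(94.38): V ← 94.38 m/s
throttle_to(10567): rpm ← 10567
adjust_airspeed(+13.63): V ← 94.38 +13.63 = 108.01 m/s
final state: V = 108.01 m/s, rpm = 10567 → n = rpm/60 = 176.116667 rev/s
target J* = 0.7261; solve J* = V/(n·D) for n: n = V/(J*·D) = 108.01/(0.7261 × 2.488) = 59.788431 rev/s
rpm = 60·n = 3587.305833

rpm = 3587.31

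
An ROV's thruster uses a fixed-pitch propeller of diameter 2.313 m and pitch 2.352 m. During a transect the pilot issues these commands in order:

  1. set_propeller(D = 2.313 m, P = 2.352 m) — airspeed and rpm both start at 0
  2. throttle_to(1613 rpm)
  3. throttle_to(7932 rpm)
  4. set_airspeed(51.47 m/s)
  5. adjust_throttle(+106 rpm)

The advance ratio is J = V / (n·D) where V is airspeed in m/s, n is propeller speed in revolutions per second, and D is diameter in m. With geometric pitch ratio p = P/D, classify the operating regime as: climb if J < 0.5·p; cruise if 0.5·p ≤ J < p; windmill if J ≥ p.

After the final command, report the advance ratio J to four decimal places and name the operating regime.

J = 0.1661, regime = climb

set_propeller: D = 2.313 m, P = 2.352 m (p = P/D = 1.016861); state ← (V=0, rpm=0)
throttle_to(1613): rpm ← 1613
throttle_to(7932): rpm ← 7932
set_airspeed(51.47): V ← 51.47 m/s
adjust_throttle(+106): rpm ← 7932 +106 = 8038
final state: V = 51.47 m/s, rpm = 8038 → n = rpm/60 = 133.966667 rev/s
J = V / (n·D) = 51.47 / (133.966667 × 2.313) = 0.166105
regime bands: climb J<0.5084 | cruise [0.5084, 1.0169) | windmill J≥1.0169
J = 0.1661 → climb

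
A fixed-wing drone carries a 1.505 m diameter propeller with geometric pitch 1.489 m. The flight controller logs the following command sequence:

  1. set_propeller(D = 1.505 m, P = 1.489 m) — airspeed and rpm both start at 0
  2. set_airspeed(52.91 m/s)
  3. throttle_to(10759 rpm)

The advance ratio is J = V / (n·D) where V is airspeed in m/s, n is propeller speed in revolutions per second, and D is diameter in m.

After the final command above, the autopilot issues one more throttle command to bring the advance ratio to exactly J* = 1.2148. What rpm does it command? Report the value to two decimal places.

rpm = 1736.39

set_propeller: D = 1.505 m, P = 1.489 m (p = P/D = 0.989369); state ← (V=0, rpm=0)
set_airspeed(52.91): V ← 52.91 m/s
throttle_to(10759): rpm ← 10759
final state: V = 52.91 m/s, rpm = 10759 → n = rpm/60 = 179.316667 rev/s
target J* = 1.2148; solve J* = V/(n·D) for n: n = V/(J*·D) = 52.91/(1.2148 × 1.505) = 28.939863 rev/s
rpm = 60·n = 1736.391810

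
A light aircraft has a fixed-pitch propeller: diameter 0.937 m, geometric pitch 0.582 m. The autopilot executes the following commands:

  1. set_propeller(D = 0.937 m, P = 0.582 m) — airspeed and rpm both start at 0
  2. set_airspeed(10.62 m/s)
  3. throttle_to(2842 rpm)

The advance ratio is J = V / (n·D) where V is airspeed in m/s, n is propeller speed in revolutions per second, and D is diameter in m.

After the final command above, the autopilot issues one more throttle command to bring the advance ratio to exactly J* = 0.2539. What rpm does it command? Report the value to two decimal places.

set_propeller: D = 0.937 m, P = 0.582 m (p = P/D = 0.621131); state ← (V=0, rpm=0)
set_airspeed(10.62): V ← 10.62 m/s
throttle_to(2842): rpm ← 2842
final state: V = 10.62 m/s, rpm = 2842 → n = rpm/60 = 47.366667 rev/s
target J* = 0.2539; solve J* = V/(n·D) for n: n = V/(J*·D) = 10.62/(0.2539 × 0.937) = 44.639798 rev/s
rpm = 60·n = 2678.387906

rpm = 2678.39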